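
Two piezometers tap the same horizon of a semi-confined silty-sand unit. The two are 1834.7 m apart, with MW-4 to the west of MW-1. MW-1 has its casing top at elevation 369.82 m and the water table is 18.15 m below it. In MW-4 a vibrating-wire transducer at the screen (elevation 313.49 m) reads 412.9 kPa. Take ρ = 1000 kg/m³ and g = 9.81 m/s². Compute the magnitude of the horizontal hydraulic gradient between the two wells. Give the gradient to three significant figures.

Total head at MW-1: h = 369.82 − 18.15 = 351.67 m.
Pressure head at MW-4: ψ = P/(ρg) = 412.9×1000 / (1000 × 9.81) = 42.09 m.
Total head at MW-4: h = z + ψ = 313.49 + 42.09 = 355.58 m.
Head difference: h(MW-1) − h(MW-4) = 351.67 − 355.58 = -3.91 m.
Hydraulic gradient: i = |Δh| / L = 3.91 / 1834.7 = 0.00213.

i ≈ 0.00213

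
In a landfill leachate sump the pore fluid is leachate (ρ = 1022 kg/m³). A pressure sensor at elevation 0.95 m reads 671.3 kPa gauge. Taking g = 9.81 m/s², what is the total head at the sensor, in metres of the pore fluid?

ψ = P/(ρg) = 671.3×1000 / (1022 × 9.81) = 66.96 m.
h = z + ψ = 0.95 + 66.96 = 67.91 m.

h ≈ 67.91 m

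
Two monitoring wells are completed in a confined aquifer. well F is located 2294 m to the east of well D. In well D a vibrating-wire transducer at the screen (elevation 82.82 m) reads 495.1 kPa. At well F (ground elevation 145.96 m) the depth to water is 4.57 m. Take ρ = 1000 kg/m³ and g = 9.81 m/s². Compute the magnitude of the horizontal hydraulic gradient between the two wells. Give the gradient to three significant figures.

i ≈ 0.00353

Pressure head at well D: ψ = P/(ρg) = 495.1×1000 / (1000 × 9.81) = 50.47 m.
Total head at well D: h = z + ψ = 82.82 + 50.47 = 133.29 m.
Total head at well F: h = 145.96 − 4.57 = 141.39 m.
Head difference: h(well D) − h(well F) = 133.29 − 141.39 = -8.10 m.
Hydraulic gradient: i = |Δh| / L = 8.10 / 2294 = 0.00353.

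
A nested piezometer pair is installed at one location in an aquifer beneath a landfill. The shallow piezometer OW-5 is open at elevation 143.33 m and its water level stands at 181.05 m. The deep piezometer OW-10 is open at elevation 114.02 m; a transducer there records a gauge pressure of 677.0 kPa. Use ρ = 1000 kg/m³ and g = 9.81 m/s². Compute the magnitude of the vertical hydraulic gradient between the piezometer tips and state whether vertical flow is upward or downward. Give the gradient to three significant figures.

Total head at OW-5: h = 181.05 m (water level in the standpipe).
Pressure head at OW-10: ψ = P/(ρg) = 677.0×1000 / (1000 × 9.81) = 69.01 m.
Total head at OW-10: h = z + ψ = 114.02 + 69.01 = 183.03 m.
Δh = h(OW-5) − h(OW-10) = 181.05 − 183.03 = -1.98 m.
Vertical separation Δz = 143.33 − 114.02 = 29.31 m.
|i_v| = |Δh| / Δz = 1.98 / 29.31 = 0.0676.
Head is higher in the deep piezometer, so vertical flow is upward (discharge condition).

|i_v| ≈ 0.0676; vertical flow is upward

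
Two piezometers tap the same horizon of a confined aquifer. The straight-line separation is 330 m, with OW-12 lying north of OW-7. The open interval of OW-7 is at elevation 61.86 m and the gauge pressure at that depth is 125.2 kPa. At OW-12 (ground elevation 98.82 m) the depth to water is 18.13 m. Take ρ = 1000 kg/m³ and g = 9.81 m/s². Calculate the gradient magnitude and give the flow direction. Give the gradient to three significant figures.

Pressure head at OW-7: ψ = P/(ρg) = 125.2×1000 / (1000 × 9.81) = 12.76 m.
Total head at OW-7: h = z + ψ = 61.86 + 12.76 = 74.62 m.
Total head at OW-12: h = 98.82 − 18.13 = 80.69 m.
Head difference: h(OW-7) − h(OW-12) = 74.62 − 80.69 = -6.07 m.
Hydraulic gradient: i = |Δh| / L = 6.07 / 330 = 0.0184.
Flow is from higher to lower head: from OW-12 toward OW-7, i.e. toward the south.

i ≈ 0.0184; groundwater flows toward the south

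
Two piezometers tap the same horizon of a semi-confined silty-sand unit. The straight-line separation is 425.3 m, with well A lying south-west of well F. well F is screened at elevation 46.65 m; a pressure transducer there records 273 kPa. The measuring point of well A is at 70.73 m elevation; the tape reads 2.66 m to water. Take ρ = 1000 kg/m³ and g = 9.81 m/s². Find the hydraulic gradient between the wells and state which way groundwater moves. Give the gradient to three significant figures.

Pressure head at well F: ψ = P/(ρg) = 273×1000 / (1000 × 9.81) = 27.83 m.
Total head at well F: h = z + ψ = 46.65 + 27.83 = 74.48 m.
Total head at well A: h = 70.73 − 2.66 = 68.07 m.
Head difference: h(well F) − h(well A) = 74.48 − 68.07 = 6.41 m.
Hydraulic gradient: i = |Δh| / L = 6.41 / 425.3 = 0.0151.
Flow is from higher to lower head: from well F toward well A, i.e. toward the south-west.

i ≈ 0.0151; groundwater flows toward the south-west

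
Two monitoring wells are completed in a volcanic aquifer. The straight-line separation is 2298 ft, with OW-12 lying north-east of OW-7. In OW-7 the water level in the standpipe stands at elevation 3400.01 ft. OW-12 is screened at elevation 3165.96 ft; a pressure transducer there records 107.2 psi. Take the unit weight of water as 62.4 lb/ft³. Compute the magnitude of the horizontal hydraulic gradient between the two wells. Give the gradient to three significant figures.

Total head at OW-7: h = 3400.01 ft (water level in the piezometer is the total head).
Pressure head at OW-12: ψ = 144·P/γ = 144 × 107.2 / 62.4 = 247.38 ft.
Total head at OW-12: h = z + ψ = 3165.96 + 247.38 = 3413.34 ft.
Head difference: h(OW-7) − h(OW-12) = 3400.01 − 3413.34 = -13.33 ft.
Hydraulic gradient: i = |Δh| / L = 13.33 / 2298 = 0.00580.

i ≈ 0.00580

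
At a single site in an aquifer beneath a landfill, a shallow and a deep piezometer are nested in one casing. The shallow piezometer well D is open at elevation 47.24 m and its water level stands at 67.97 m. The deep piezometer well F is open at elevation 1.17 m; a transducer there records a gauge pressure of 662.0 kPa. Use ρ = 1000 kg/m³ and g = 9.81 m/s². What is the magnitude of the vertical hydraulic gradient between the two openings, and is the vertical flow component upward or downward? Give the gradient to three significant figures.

|i_v| ≈ 0.0148; vertical flow is upward

Total head at well D: h = 67.97 m (water level in the standpipe).
Pressure head at well F: ψ = P/(ρg) = 662.0×1000 / (1000 × 9.81) = 67.48 m.
Total head at well F: h = z + ψ = 1.17 + 67.48 = 68.65 m.
Δh = h(well D) − h(well F) = 67.97 − 68.65 = -0.68 m.
Vertical separation Δz = 47.24 − 1.17 = 46.07 m.
|i_v| = |Δh| / Δz = 0.68 / 46.07 = 0.0148.
Head is higher in the deep piezometer, so vertical flow is upward (discharge condition).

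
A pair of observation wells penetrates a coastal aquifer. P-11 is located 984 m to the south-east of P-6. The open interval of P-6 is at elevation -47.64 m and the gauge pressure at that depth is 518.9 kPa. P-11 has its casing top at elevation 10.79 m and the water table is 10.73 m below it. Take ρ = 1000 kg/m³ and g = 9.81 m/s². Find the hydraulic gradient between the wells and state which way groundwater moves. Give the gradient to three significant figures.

Pressure head at P-6: ψ = P/(ρg) = 518.9×1000 / (1000 × 9.81) = 52.90 m.
Total head at P-6: h = z + ψ = -47.64 + 52.90 = 5.26 m.
Total head at P-11: h = 10.79 − 10.73 = 0.06 m.
Head difference: h(P-6) − h(P-11) = 5.26 − 0.06 = 5.20 m.
Hydraulic gradient: i = |Δh| / L = 5.20 / 984 = 0.00528.
Flow is from higher to lower head: from P-6 toward P-11, i.e. toward the south-east.

i ≈ 0.00528; groundwater flows toward the south-east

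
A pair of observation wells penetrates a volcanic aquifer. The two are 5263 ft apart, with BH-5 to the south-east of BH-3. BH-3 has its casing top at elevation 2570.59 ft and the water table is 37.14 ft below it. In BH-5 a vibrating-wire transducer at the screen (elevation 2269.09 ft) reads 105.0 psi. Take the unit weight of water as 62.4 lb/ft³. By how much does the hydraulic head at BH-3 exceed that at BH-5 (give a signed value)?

Δh ≈ 22.05 ft

Total head at BH-3: h = 2570.59 − 37.14 = 2533.45 ft.
Pressure head at BH-5: ψ = 144·P/γ = 144 × 105.0 / 62.4 = 242.31 ft.
Total head at BH-5: h = z + ψ = 2269.09 + 242.31 = 2511.40 ft.
Head difference: h(BH-3) − h(BH-5) = 2533.45 − 2511.40 = 22.05 ft.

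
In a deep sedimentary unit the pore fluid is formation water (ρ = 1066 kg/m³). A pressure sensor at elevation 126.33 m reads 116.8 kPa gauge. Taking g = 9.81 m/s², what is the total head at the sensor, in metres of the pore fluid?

ψ = P/(ρg) = 116.8×1000 / (1066 × 9.81) = 11.17 m.
h = z + ψ = 126.33 + 11.17 = 137.50 m.

h ≈ 137.50 m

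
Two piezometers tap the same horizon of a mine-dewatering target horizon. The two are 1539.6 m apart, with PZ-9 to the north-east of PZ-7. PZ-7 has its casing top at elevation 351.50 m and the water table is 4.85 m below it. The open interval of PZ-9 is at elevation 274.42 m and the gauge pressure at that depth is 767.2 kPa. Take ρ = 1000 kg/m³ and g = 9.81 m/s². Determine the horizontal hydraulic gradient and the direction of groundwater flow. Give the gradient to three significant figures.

i ≈ 0.00388; groundwater flows toward the south-west

Total head at PZ-7: h = 351.50 − 4.85 = 346.65 m.
Pressure head at PZ-9: ψ = P/(ρg) = 767.2×1000 / (1000 × 9.81) = 78.21 m.
Total head at PZ-9: h = z + ψ = 274.42 + 78.21 = 352.63 m.
Head difference: h(PZ-7) − h(PZ-9) = 346.65 − 352.63 = -5.98 m.
Hydraulic gradient: i = |Δh| / L = 5.98 / 1539.6 = 0.00388.
Flow is from higher to lower head: from PZ-9 toward PZ-7, i.e. toward the south-west.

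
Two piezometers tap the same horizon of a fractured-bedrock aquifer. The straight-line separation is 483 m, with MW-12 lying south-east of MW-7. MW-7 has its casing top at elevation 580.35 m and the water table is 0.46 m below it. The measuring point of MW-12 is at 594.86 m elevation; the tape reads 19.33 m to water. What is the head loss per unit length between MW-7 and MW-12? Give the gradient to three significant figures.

i ≈ 0.00903 m/m

Total head at MW-7: h = 580.35 − 0.46 = 579.89 m.
Total head at MW-12: h = 594.86 − 19.33 = 575.53 m.
Head difference: h(MW-7) − h(MW-12) = 579.89 − 575.53 = 4.36 m.
Hydraulic gradient: i = |Δh| / L = 4.36 / 483 = 0.00903.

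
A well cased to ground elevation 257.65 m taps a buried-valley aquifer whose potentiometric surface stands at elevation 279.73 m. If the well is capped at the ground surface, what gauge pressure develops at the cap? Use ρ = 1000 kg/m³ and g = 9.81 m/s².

P ≈ 217 kPa

Head above the cap: Δh = 279.73 − 257.65 = 22.08 m.
P = ρgΔh = 1000 × 9.81 × 22.08 = 216605 Pa ≈ 217 kPa.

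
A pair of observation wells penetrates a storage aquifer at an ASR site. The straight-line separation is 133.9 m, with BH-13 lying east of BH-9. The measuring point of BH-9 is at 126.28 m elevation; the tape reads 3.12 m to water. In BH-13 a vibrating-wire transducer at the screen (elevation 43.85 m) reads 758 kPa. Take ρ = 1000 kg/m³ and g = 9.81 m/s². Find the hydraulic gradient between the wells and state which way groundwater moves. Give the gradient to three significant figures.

Total head at BH-9: h = 126.28 − 3.12 = 123.16 m.
Pressure head at BH-13: ψ = P/(ρg) = 758×1000 / (1000 × 9.81) = 77.27 m.
Total head at BH-13: h = z + ψ = 43.85 + 77.27 = 121.12 m.
Head difference: h(BH-9) − h(BH-13) = 123.16 − 121.12 = 2.04 m.
Hydraulic gradient: i = |Δh| / L = 2.04 / 133.9 = 0.0152.
Flow is from higher to lower head: from BH-9 toward BH-13, i.e. toward the east.

i ≈ 0.0152; groundwater flows toward the east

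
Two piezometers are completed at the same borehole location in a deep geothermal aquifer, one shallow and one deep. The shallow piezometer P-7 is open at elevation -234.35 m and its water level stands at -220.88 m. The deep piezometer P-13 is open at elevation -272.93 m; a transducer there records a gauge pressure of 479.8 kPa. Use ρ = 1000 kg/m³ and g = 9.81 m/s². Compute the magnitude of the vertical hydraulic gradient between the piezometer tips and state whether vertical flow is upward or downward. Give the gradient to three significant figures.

|i_v| ≈ 0.0814; vertical flow is downward

Total head at P-7: h = -220.88 m (water level in the standpipe).
Pressure head at P-13: ψ = P/(ρg) = 479.8×1000 / (1000 × 9.81) = 48.91 m.
Total head at P-13: h = z + ψ = -272.93 + 48.91 = -224.02 m.
Δh = h(P-7) − h(P-13) = -220.88 − (-224.02) = 3.14 m.
Vertical separation Δz = -234.35 − (-272.93) = 38.58 m.
|i_v| = |Δh| / Δz = 3.14 / 38.58 = 0.0814.
Head is higher in the shallow piezometer, so vertical flow is downward (recharge condition).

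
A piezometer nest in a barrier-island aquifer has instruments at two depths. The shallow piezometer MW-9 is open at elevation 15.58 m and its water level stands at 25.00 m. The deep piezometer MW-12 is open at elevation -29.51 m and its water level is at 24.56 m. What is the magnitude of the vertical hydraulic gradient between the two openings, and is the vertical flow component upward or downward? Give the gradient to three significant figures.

Total head at MW-9: h = 25.00 m (water level in the standpipe).
Total head at MW-12: h = 24.56 m.
Δh = h(MW-9) − h(MW-12) = 25.00 − 24.56 = 0.44 m.
Vertical separation Δz = 15.58 − (-29.51) = 45.09 m.
|i_v| = |Δh| / Δz = 0.44 / 45.09 = 0.00976.
Head is higher in the shallow piezometer, so vertical flow is downward (recharge condition).

|i_v| ≈ 0.00976; vertical flow is downward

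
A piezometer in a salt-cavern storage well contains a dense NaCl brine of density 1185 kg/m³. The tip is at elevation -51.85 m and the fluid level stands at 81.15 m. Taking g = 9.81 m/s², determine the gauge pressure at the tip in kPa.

Pressure head ψ = h − z = 81.15 − (-51.85) = 133.00 m.
P = ρgψ = 1185 × 9.81 × 133.00 = 1546105 Pa ≈ 1550 kPa.

P ≈ 1550 kPa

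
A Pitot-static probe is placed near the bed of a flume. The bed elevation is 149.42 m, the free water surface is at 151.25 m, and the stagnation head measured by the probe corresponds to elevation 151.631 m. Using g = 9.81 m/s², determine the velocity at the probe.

v ≈ 2.73 m/s

Near the bed, under hydrostatic conditions, the piezometric head (z + ψ) equals the free-surface elevation, 151.25 m.
Velocity head = total − piezometric = 151.631 − 151.25 = 0.381 m.
v = √(2g·h_v) = √(2 × 9.81 × 0.381) = 2.73 m/s.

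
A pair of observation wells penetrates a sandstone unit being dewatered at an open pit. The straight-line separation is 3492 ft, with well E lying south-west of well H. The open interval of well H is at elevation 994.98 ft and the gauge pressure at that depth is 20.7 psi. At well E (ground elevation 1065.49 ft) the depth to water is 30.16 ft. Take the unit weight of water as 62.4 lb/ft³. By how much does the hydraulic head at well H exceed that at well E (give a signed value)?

Pressure head at well H: ψ = 144·P/γ = 144 × 20.7 / 62.4 = 47.77 ft.
Total head at well H: h = z + ψ = 994.98 + 47.77 = 1042.75 ft.
Total head at well E: h = 1065.49 − 30.16 = 1035.33 ft.
Head difference: h(well H) − h(well E) = 1042.75 − 1035.33 = 7.42 ft.

Δh ≈ 7.42 ft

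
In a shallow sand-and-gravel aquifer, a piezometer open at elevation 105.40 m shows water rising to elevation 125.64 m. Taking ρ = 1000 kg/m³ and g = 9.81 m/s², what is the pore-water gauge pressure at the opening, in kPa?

Pressure head ψ = h − z = 125.64 − 105.40 = 20.24 m.
P = ρgψ = 1000 × 9.81 × 20.24 = 198554 Pa ≈ 199 kPa.

P ≈ 199 kPa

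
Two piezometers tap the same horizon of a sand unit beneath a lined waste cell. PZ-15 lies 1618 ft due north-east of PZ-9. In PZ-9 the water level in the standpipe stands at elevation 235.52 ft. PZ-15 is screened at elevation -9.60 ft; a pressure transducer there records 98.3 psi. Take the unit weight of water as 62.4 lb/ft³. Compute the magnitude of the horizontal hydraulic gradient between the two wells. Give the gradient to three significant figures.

i ≈ 0.0113

Total head at PZ-9: h = 235.52 ft (water level in the piezometer is the total head).
Pressure head at PZ-15: ψ = 144·P/γ = 144 × 98.3 / 62.4 = 226.85 ft.
Total head at PZ-15: h = z + ψ = -9.60 + 226.85 = 217.25 ft.
Head difference: h(PZ-9) − h(PZ-15) = 235.52 − 217.25 = 18.27 ft.
Hydraulic gradient: i = |Δh| / L = 18.27 / 1618 = 0.0113.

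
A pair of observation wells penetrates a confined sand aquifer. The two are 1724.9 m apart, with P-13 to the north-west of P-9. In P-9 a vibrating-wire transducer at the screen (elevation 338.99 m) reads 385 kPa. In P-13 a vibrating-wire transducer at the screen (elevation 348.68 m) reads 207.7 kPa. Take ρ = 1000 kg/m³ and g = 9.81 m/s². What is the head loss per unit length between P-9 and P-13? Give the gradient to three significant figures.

Pressure head at P-9: ψ = P/(ρg) = 385×1000 / (1000 × 9.81) = 39.25 m.
Total head at P-9: h = z + ψ = 338.99 + 39.25 = 378.24 m.
Pressure head at P-13: ψ = P/(ρg) = 207.7×1000 / (1000 × 9.81) = 21.17 m.
Total head at P-13: h = z + ψ = 348.68 + 21.17 = 369.85 m.
Head difference: h(P-9) − h(P-13) = 378.24 − 369.85 = 8.39 m.
Hydraulic gradient: i = |Δh| / L = 8.39 / 1724.9 = 0.00486.

i ≈ 0.00486 m/m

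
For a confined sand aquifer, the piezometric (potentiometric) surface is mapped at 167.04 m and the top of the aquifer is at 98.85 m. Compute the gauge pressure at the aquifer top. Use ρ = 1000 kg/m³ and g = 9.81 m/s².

P ≈ 669 kPa

Pressure head at the aquifer top: ψ = h − z = 167.04 − 98.85 = 68.19 m.
P = ρgψ = 1000 × 9.81 × 68.19 = 668944 Pa ≈ 669 kPa.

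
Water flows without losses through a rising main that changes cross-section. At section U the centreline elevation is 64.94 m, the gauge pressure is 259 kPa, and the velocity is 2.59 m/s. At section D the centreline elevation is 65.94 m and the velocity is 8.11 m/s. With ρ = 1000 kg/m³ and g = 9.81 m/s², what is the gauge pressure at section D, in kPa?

Pressure head at U: ψ₁ = P₁/(ρg) = 259×1000 / (1000 × 9.81) = 26.40 m.
Velocity heads: v₁²/2g = 2.59²/19.62 = 0.342 m; v₂²/2g = 8.11²/19.62 = 3.352 m.
Total head H = z₁ + ψ₁ + v₁²/2g = 64.94 + 26.40 + 0.342 = 91.68 m.
ψ₂ = H − z₂ − v₂²/2g = 91.68 − 65.94 − 3.352 = 22.39 m.
P₂ = ρgψ₂ = 1000 × 9.81 × 22.39 ≈ 220 kPa.

P₂ ≈ 220 kPa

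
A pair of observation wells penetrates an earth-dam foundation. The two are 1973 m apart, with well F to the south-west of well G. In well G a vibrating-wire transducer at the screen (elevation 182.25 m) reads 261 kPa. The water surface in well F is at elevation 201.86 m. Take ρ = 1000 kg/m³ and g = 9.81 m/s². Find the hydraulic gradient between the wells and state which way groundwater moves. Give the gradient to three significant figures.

Pressure head at well G: ψ = P/(ρg) = 261×1000 / (1000 × 9.81) = 26.61 m.
Total head at well G: h = z + ψ = 182.25 + 26.61 = 208.86 m.
Total head at well F: h = 201.86 m (water level in the piezometer is the total head).
Head difference: h(well G) − h(well F) = 208.86 − 201.86 = 7.00 m.
Hydraulic gradient: i = |Δh| / L = 7.00 / 1973 = 0.00355.
Flow is from higher to lower head: from well G toward well F, i.e. toward the south-west.

i ≈ 0.00355; groundwater flows toward the south-west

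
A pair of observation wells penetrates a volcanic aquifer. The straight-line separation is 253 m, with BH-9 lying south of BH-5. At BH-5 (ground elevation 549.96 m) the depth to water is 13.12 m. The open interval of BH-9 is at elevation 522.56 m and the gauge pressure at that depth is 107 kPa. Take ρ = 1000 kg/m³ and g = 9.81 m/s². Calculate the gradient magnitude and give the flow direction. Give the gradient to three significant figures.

Total head at BH-5: h = 549.96 − 13.12 = 536.84 m.
Pressure head at BH-9: ψ = P/(ρg) = 107×1000 / (1000 × 9.81) = 10.91 m.
Total head at BH-9: h = z + ψ = 522.56 + 10.91 = 533.47 m.
Head difference: h(BH-5) − h(BH-9) = 536.84 − 533.47 = 3.37 m.
Hydraulic gradient: i = |Δh| / L = 3.37 / 253 = 0.0133.
Flow is from higher to lower head: from BH-5 toward BH-9, i.e. toward the south.

i ≈ 0.0133; groundwater flows toward the south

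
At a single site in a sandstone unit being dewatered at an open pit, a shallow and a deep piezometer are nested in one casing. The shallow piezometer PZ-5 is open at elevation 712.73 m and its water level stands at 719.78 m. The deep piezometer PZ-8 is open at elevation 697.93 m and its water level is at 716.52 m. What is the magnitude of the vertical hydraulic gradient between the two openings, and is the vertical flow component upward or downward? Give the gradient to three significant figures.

Total head at PZ-5: h = 719.78 m (water level in the standpipe).
Total head at PZ-8: h = 716.52 m.
Δh = h(PZ-5) − h(PZ-8) = 719.78 − 716.52 = 3.26 m.
Vertical separation Δz = 712.73 − 697.93 = 14.80 m.
|i_v| = |Δh| / Δz = 3.26 / 14.80 = 0.220.
Head is higher in the shallow piezometer, so vertical flow is downward (recharge condition).

|i_v| ≈ 0.220; vertical flow is downward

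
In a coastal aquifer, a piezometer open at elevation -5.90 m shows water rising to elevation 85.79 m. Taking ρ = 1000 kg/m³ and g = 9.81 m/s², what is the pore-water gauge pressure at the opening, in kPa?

Pressure head ψ = h − z = 85.79 − (-5.90) = 91.69 m.
P = ρgψ = 1000 × 9.81 × 91.69 = 899479 Pa ≈ 899 kPa.

P ≈ 899 kPa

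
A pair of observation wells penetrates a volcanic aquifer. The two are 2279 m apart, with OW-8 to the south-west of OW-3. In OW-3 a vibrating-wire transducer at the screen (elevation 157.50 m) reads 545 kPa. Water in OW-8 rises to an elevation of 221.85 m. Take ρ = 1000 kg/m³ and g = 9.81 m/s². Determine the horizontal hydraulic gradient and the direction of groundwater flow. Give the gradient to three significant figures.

i ≈ 0.00386; groundwater flows toward the north-east

Pressure head at OW-3: ψ = P/(ρg) = 545×1000 / (1000 × 9.81) = 55.56 m.
Total head at OW-3: h = z + ψ = 157.50 + 55.56 = 213.06 m.
Total head at OW-8: h = 221.85 m (water level in the piezometer is the total head).
Head difference: h(OW-3) − h(OW-8) = 213.06 − 221.85 = -8.79 m.
Hydraulic gradient: i = |Δh| / L = 8.79 / 2279 = 0.00386.
Flow is from higher to lower head: from OW-8 toward OW-3, i.e. toward the north-east.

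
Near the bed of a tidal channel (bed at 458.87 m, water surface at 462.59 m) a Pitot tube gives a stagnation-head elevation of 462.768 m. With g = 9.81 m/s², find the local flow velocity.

Near the bed, under hydrostatic conditions, the piezometric head (z + ψ) equals the free-surface elevation, 462.59 m.
Velocity head = total − piezometric = 462.768 − 462.59 = 0.178 m.
v = √(2g·h_v) = √(2 × 9.81 × 0.178) = 1.87 m/s.

v ≈ 1.87 m/s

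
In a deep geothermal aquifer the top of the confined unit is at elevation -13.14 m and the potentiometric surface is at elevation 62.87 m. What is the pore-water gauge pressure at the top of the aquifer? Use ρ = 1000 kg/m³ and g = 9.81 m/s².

Pressure head at the aquifer top: ψ = h − z = 62.87 − (-13.14) = 76.01 m.
P = ρgψ = 1000 × 9.81 × 76.01 = 745658 Pa ≈ 746 kPa.

P ≈ 746 kPa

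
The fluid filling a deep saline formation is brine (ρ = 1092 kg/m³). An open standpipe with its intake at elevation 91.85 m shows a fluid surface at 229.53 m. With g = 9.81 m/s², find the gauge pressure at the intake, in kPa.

P ≈ 1470 kPa

Pressure head ψ = h − z = 229.53 − 91.85 = 137.68 m.
P = ρgψ = 1092 × 9.81 × 137.68 = 1474900 Pa ≈ 1470 kPa.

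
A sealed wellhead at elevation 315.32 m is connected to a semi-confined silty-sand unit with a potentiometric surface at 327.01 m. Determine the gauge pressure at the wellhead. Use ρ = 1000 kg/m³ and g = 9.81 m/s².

P ≈ 115 kPa

Head above the cap: Δh = 327.01 − 315.32 = 11.69 m.
P = ρgΔh = 1000 × 9.81 × 11.69 = 114679 Pa ≈ 115 kPa.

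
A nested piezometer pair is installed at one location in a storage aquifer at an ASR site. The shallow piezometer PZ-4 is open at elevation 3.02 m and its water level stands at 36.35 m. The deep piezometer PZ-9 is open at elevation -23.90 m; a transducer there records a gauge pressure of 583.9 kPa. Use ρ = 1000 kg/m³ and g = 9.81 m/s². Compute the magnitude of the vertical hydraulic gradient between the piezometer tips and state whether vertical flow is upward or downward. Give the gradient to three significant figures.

|i_v| ≈ 0.0271; vertical flow is downward

Total head at PZ-4: h = 36.35 m (water level in the standpipe).
Pressure head at PZ-9: ψ = P/(ρg) = 583.9×1000 / (1000 × 9.81) = 59.52 m.
Total head at PZ-9: h = z + ψ = -23.90 + 59.52 = 35.62 m.
Δh = h(PZ-4) − h(PZ-9) = 36.35 − 35.62 = 0.73 m.
Vertical separation Δz = 3.02 − (-23.90) = 26.92 m.
|i_v| = |Δh| / Δz = 0.73 / 26.92 = 0.0271.
Head is higher in the shallow piezometer, so vertical flow is downward (recharge condition).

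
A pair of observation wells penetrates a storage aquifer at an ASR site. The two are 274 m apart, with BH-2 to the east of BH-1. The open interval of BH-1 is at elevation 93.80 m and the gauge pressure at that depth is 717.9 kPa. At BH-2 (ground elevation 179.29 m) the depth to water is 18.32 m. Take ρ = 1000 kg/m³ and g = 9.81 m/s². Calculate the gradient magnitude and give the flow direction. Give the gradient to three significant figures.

Pressure head at BH-1: ψ = P/(ρg) = 717.9×1000 / (1000 × 9.81) = 73.18 m.
Total head at BH-1: h = z + ψ = 93.80 + 73.18 = 166.98 m.
Total head at BH-2: h = 179.29 − 18.32 = 160.97 m.
Head difference: h(BH-1) − h(BH-2) = 166.98 − 160.97 = 6.01 m.
Hydraulic gradient: i = |Δh| / L = 6.01 / 274 = 0.0219.
Flow is from higher to lower head: from BH-1 toward BH-2, i.e. toward the east.

i ≈ 0.0219; groundwater flows toward the east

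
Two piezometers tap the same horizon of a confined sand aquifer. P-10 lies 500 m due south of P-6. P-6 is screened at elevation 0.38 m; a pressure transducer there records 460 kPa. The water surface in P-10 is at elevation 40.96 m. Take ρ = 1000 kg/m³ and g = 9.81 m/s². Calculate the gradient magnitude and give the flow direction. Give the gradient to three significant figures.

Pressure head at P-6: ψ = P/(ρg) = 460×1000 / (1000 × 9.81) = 46.89 m.
Total head at P-6: h = z + ψ = 0.38 + 46.89 = 47.27 m.
Total head at P-10: h = 40.96 m (water level in the piezometer is the total head).
Head difference: h(P-6) − h(P-10) = 47.27 − 40.96 = 6.31 m.
Hydraulic gradient: i = |Δh| / L = 6.31 / 500 = 0.0126.
Flow is from higher to lower head: from P-6 toward P-10, i.e. toward the south.

i ≈ 0.0126; groundwater flows toward the south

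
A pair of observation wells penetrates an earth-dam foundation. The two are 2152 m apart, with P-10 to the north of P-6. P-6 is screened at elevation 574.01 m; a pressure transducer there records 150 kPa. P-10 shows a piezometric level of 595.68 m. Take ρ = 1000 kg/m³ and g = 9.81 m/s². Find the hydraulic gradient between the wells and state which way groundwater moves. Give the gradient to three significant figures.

Pressure head at P-6: ψ = P/(ρg) = 150×1000 / (1000 × 9.81) = 15.29 m.
Total head at P-6: h = z + ψ = 574.01 + 15.29 = 589.30 m.
Total head at P-10: h = 595.68 m (water level in the piezometer is the total head).
Head difference: h(P-6) − h(P-10) = 589.30 − 595.68 = -6.38 m.
Hydraulic gradient: i = |Δh| / L = 6.38 / 2152 = 0.00296.
Flow is from higher to lower head: from P-10 toward P-6, i.e. toward the south.

i ≈ 0.00296; groundwater flows toward the south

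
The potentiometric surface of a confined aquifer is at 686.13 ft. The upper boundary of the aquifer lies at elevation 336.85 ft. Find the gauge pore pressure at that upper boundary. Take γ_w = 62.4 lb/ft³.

P ≈ 151 psi

Pressure head at the aquifer top: ψ = h − z = 686.13 − 336.85 = 349.28 ft.
P = γψ/144 = 62.4 × 349.28 / 144 = 151 psi.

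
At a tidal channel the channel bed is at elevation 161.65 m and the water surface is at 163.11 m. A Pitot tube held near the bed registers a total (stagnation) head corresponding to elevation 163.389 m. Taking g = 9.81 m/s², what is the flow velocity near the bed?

v ≈ 2.34 m/s

Near the bed, under hydrostatic conditions, the piezometric head (z + ψ) equals the free-surface elevation, 163.11 m.
Velocity head = total − piezometric = 163.389 − 163.11 = 0.279 m.
v = √(2g·h_v) = √(2 × 9.81 × 0.279) = 2.34 m/s.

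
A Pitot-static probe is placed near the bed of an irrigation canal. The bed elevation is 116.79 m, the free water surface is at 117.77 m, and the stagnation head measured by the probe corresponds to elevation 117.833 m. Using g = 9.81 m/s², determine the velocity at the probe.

v ≈ 1.11 m/s

Near the bed, under hydrostatic conditions, the piezometric head (z + ψ) equals the free-surface elevation, 117.77 m.
Velocity head = total − piezometric = 117.833 − 117.77 = 0.063 m.
v = √(2g·h_v) = √(2 × 9.81 × 0.063) = 1.11 m/s.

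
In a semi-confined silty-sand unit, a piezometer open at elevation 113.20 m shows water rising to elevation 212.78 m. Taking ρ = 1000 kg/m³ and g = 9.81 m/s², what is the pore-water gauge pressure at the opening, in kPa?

P ≈ 977 kPa

Pressure head ψ = h − z = 212.78 − 113.20 = 99.58 m.
P = ρgψ = 1000 × 9.81 × 99.58 = 976880 Pa ≈ 977 kPa.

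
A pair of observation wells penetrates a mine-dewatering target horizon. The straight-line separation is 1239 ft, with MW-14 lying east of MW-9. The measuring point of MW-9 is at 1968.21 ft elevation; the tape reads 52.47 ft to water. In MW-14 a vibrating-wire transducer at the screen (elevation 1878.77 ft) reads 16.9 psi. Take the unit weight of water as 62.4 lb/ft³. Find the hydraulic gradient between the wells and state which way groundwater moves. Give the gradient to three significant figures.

i ≈ 0.00164; groundwater flows toward the west

Total head at MW-9: h = 1968.21 − 52.47 = 1915.74 ft.
Pressure head at MW-14: ψ = 144·P/γ = 144 × 16.9 / 62.4 = 39.00 ft.
Total head at MW-14: h = z + ψ = 1878.77 + 39.00 = 1917.77 ft.
Head difference: h(MW-9) − h(MW-14) = 1915.74 − 1917.77 = -2.03 ft.
Hydraulic gradient: i = |Δh| / L = 2.03 / 1239 = 0.00164.
Flow is from higher to lower head: from MW-14 toward MW-9, i.e. toward the west.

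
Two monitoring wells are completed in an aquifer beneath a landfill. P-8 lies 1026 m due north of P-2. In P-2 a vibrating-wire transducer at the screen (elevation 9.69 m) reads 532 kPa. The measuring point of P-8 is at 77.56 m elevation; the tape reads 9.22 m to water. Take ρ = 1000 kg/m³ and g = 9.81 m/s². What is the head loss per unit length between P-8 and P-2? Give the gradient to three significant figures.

i ≈ 0.00431 m/m

Pressure head at P-2: ψ = P/(ρg) = 532×1000 / (1000 × 9.81) = 54.23 m.
Total head at P-2: h = z + ψ = 9.69 + 54.23 = 63.92 m.
Total head at P-8: h = 77.56 − 9.22 = 68.34 m.
Head difference: h(P-2) − h(P-8) = 63.92 − 68.34 = -4.42 m.
Hydraulic gradient: i = |Δh| / L = 4.42 / 1026 = 0.00431.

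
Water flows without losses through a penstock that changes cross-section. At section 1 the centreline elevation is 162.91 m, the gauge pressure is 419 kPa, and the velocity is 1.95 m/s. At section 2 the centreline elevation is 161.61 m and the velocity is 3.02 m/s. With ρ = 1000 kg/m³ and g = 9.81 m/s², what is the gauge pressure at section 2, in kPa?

P₂ ≈ 429 kPa

Pressure head at 1: ψ₁ = P₁/(ρg) = 419×1000 / (1000 × 9.81) = 42.71 m.
Velocity heads: v₁²/2g = 1.95²/19.62 = 0.194 m; v₂²/2g = 3.02²/19.62 = 0.465 m.
Total head H = z₁ + ψ₁ + v₁²/2g = 162.91 + 42.71 + 0.194 = 205.81 m.
ψ₂ = H − z₂ − v₂²/2g = 205.81 − 161.61 − 0.465 = 43.73 m.
P₂ = ρgψ₂ = 1000 × 9.81 × 43.73 ≈ 429 kPa.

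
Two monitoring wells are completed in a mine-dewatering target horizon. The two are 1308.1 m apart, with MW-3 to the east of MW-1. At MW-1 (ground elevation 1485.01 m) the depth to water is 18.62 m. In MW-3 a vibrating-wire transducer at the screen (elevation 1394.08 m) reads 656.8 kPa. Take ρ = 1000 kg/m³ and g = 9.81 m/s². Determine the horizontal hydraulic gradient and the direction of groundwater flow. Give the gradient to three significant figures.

Total head at MW-1: h = 1485.01 − 18.62 = 1466.39 m.
Pressure head at MW-3: ψ = P/(ρg) = 656.8×1000 / (1000 × 9.81) = 66.95 m.
Total head at MW-3: h = z + ψ = 1394.08 + 66.95 = 1461.03 m.
Head difference: h(MW-1) − h(MW-3) = 1466.39 − 1461.03 = 5.36 m.
Hydraulic gradient: i = |Δh| / L = 5.36 / 1308.1 = 0.00410.
Flow is from higher to lower head: from MW-1 toward MW-3, i.e. toward the east.

i ≈ 0.00410; groundwater flows toward the east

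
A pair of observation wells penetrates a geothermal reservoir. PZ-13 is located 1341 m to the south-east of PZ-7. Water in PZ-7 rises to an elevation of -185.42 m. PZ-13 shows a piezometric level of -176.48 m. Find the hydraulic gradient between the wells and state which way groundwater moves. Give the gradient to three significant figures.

Total head at PZ-7: h = -185.42 m (water level in the piezometer is the total head).
Total head at PZ-13: h = -176.48 m (water level in the piezometer is the total head).
Head difference: h(PZ-7) − h(PZ-13) = -185.42 − (-176.48) = -8.94 m.
Hydraulic gradient: i = |Δh| / L = 8.94 / 1341 = 0.00667.
Flow is from higher to lower head: from PZ-13 toward PZ-7, i.e. toward the north-west.

i ≈ 0.00667; groundwater flows toward the north-west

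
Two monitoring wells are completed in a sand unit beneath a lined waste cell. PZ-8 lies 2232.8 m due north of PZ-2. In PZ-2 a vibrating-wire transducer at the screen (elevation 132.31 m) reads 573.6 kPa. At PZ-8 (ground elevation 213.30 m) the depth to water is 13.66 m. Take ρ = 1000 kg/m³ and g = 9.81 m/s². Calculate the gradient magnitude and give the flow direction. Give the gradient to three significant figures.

i ≈ 0.00397; groundwater flows toward the south

Pressure head at PZ-2: ψ = P/(ρg) = 573.6×1000 / (1000 × 9.81) = 58.47 m.
Total head at PZ-2: h = z + ψ = 132.31 + 58.47 = 190.78 m.
Total head at PZ-8: h = 213.30 − 13.66 = 199.64 m.
Head difference: h(PZ-2) − h(PZ-8) = 190.78 − 199.64 = -8.86 m.
Hydraulic gradient: i = |Δh| / L = 8.86 / 2232.8 = 0.00397.
Flow is from higher to lower head: from PZ-8 toward PZ-2, i.e. toward the south.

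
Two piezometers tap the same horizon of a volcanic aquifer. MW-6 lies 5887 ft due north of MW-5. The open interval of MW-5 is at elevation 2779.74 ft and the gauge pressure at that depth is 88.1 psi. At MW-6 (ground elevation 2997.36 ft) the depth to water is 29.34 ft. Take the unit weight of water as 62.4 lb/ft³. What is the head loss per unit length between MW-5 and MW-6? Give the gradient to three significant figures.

Pressure head at MW-5: ψ = 144·P/γ = 144 × 88.1 / 62.4 = 203.31 ft.
Total head at MW-5: h = z + ψ = 2779.74 + 203.31 = 2983.05 ft.
Total head at MW-6: h = 2997.36 − 29.34 = 2968.02 ft.
Head difference: h(MW-5) − h(MW-6) = 2983.05 − 2968.02 = 15.03 ft.
Hydraulic gradient: i = |Δh| / L = 15.03 / 5887 = 0.00255.

i ≈ 0.00255 ft/ft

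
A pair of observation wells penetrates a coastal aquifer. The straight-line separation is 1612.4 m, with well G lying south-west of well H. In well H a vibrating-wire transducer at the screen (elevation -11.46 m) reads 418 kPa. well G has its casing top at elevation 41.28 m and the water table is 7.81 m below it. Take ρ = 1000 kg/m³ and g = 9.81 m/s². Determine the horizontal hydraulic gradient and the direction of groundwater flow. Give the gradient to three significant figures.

Pressure head at well H: ψ = P/(ρg) = 418×1000 / (1000 × 9.81) = 42.61 m.
Total head at well H: h = z + ψ = -11.46 + 42.61 = 31.15 m.
Total head at well G: h = 41.28 − 7.81 = 33.47 m.
Head difference: h(well H) − h(well G) = 31.15 − 33.47 = -2.32 m.
Hydraulic gradient: i = |Δh| / L = 2.32 / 1612.4 = 0.00144.
Flow is from higher to lower head: from well G toward well H, i.e. toward the north-east.

i ≈ 0.00144; groundwater flows toward the north-east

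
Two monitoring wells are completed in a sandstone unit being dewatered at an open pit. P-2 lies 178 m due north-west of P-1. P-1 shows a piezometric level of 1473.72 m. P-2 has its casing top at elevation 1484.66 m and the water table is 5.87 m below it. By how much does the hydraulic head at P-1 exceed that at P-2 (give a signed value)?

Total head at P-1: h = 1473.72 m (water level in the piezometer is the total head).
Total head at P-2: h = 1484.66 − 5.87 = 1478.79 m.
Head difference: h(P-1) − h(P-2) = 1473.72 − 1478.79 = -5.07 m.

Δh ≈ -5.07 m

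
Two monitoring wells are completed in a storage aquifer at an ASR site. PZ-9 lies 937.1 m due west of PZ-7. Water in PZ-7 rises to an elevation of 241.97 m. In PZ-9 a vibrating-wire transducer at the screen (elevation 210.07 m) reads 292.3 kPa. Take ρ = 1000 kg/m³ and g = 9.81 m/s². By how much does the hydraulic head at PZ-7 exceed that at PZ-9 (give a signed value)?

Δh ≈ 2.10 m

Total head at PZ-7: h = 241.97 m (water level in the piezometer is the total head).
Pressure head at PZ-9: ψ = P/(ρg) = 292.3×1000 / (1000 × 9.81) = 29.80 m.
Total head at PZ-9: h = z + ψ = 210.07 + 29.80 = 239.87 m.
Head difference: h(PZ-7) − h(PZ-9) = 241.97 − 239.87 = 2.10 m.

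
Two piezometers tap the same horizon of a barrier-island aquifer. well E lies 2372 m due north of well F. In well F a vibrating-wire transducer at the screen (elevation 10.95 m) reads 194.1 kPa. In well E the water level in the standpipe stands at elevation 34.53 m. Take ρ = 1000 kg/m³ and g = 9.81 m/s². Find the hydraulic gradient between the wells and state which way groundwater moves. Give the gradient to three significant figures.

Pressure head at well F: ψ = P/(ρg) = 194.1×1000 / (1000 × 9.81) = 19.79 m.
Total head at well F: h = z + ψ = 10.95 + 19.79 = 30.74 m.
Total head at well E: h = 34.53 m (water level in the piezometer is the total head).
Head difference: h(well F) − h(well E) = 30.74 − 34.53 = -3.79 m.
Hydraulic gradient: i = |Δh| / L = 3.79 / 2372 = 0.00160.
Flow is from higher to lower head: from well E toward well F, i.e. toward the south.

i ≈ 0.00160; groundwater flows toward the south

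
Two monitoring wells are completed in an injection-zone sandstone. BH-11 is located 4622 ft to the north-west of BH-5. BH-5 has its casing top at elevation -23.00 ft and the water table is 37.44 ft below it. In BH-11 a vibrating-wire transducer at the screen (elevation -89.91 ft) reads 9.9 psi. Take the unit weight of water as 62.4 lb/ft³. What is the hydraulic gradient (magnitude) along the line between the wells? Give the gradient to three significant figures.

i ≈ 0.00143

Total head at BH-5: h = -23.00 − 37.44 = -60.44 ft.
Pressure head at BH-11: ψ = 144·P/γ = 144 × 9.9 / 62.4 = 22.85 ft.
Total head at BH-11: h = z + ψ = -89.91 + 22.85 = -67.06 ft.
Head difference: h(BH-5) − h(BH-11) = -60.44 − (-67.06) = 6.62 ft.
Hydraulic gradient: i = |Δh| / L = 6.62 / 4622 = 0.00143.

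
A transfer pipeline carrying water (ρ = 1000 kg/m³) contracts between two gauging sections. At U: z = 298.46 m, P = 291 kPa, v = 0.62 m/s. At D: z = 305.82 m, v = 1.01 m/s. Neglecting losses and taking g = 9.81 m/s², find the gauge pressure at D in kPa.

P₂ ≈ 218 kPa

Pressure head at U: ψ₁ = P₁/(ρg) = 291×1000 / (1000 × 9.81) = 29.66 m.
Velocity heads: v₁²/2g = 0.62²/19.62 = 0.020 m; v₂²/2g = 1.01²/19.62 = 0.052 m.
Total head H = z₁ + ψ₁ + v₁²/2g = 298.46 + 29.66 + 0.020 = 328.14 m.
ψ₂ = H − z₂ − v₂²/2g = 328.14 − 305.82 − 0.052 = 22.27 m.
P₂ = ρgψ₂ = 1000 × 9.81 × 22.27 ≈ 218 kPa.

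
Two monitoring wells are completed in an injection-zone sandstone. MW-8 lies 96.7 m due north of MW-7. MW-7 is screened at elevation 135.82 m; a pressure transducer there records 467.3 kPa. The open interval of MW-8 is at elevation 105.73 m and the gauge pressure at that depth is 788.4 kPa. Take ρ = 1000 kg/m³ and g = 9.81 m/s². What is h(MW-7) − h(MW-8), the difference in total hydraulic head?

Δh ≈ -2.64 m

Pressure head at MW-7: ψ = P/(ρg) = 467.3×1000 / (1000 × 9.81) = 47.64 m.
Total head at MW-7: h = z + ψ = 135.82 + 47.64 = 183.46 m.
Pressure head at MW-8: ψ = P/(ρg) = 788.4×1000 / (1000 × 9.81) = 80.37 m.
Total head at MW-8: h = z + ψ = 105.73 + 80.37 = 186.10 m.
Head difference: h(MW-7) − h(MW-8) = 183.46 − 186.10 = -2.64 m.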